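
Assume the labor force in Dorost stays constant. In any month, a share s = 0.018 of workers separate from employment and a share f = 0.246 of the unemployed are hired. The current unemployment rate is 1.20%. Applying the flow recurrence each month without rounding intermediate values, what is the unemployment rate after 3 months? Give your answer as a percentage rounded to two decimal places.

Unemployment rate after three months ≈ 4.58%.

With a fixed labor force, u_{t+1} = u_t + s·(1−u_t) − f·u_t = u_t·(1−s−f) + s.
Here 1−s−f = 0.736 and s = 0.018.
u_1 = 0.012000 × 0.736 + 0.018 = 0.026832.
u_2 = 0.026832 × 0.736 + 0.018 = 0.037748.
u_3 = 0.037748 × 0.736 + 0.018 = 0.045783.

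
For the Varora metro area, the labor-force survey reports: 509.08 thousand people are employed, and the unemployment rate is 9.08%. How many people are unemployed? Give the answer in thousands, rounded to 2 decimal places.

About 50.84 thousand are unemployed.

Let U be the number unemployed. The labor force is E + U, and U/(E+U) = 0.0908.
So U = 0.0908 × 509.08 / (1 − 0.0908) = 46.2245 / 0.9092 ≈ 50.84 thousand.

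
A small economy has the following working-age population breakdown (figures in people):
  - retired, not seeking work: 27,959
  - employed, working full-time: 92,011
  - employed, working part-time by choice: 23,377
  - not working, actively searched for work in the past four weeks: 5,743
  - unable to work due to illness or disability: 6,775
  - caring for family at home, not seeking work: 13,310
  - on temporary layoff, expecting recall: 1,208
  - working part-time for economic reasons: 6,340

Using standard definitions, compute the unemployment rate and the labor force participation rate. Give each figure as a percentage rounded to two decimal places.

Unemployment rate ≈ 5.40%; labor force participation rate ≈ 72.81%.

Employed = 92,011 + 23,377 + 6,340 = 121,728 (anyone who worked, including part-time for economic reasons, counts as employed).
Unemployed = 5,743 + 1,208 = 6,951 (jobless and actively searching, or on temporary layoff).
Labor force = 121,728 + 6,951 = 128,679.
Not in labor force = 27,959 + 6,775 + 13,310 = 48,044 (those not working and not actively searching are outside the labor force).
Civilian working-age population = 128,679 + 48,044 = 176,723.
Unemployment rate = 6,951 / 128,679 = 5.40%.
Labor force participation rate = 128,679 / 176,723 = 72.81%.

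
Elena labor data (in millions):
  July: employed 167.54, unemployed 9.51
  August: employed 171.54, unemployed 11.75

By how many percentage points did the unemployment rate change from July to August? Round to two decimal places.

July: labor force = 167.54 + 9.51 = 177.05; u = 9.51/177.05 = 5.37%.
August: labor force = 171.54 + 11.75 = 183.29; u = 11.75/183.29 = 6.41%.
Change = 6.41% − 5.37% = +1.04 pp.

The unemployment rate changed by +1.04 percentage points.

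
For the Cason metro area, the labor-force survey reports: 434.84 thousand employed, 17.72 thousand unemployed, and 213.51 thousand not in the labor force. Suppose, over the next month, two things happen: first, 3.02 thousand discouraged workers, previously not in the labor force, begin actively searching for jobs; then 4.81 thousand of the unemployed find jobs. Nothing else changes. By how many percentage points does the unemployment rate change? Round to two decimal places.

The unemployment rate changes by −0.42 percentage points.

Initially, labor force = 434.84 + 17.72 = 452.56 thousand, so u = 17.72/452.56 = 3.92%.
After the first change, unemployed and labor force both rise by 3.02 → E = 434.84, U = 20.74, labor force = 455.58 thousand.
After the second change, unemployed falls and employed rises by 4.81; labor force unchanged → E = 439.65, U = 15.93, labor force = 455.58 thousand.
New unemployment rate = 15.93 / 455.58 = 3.50%.
Change = 3.50% − 3.92% = −0.42 percentage points.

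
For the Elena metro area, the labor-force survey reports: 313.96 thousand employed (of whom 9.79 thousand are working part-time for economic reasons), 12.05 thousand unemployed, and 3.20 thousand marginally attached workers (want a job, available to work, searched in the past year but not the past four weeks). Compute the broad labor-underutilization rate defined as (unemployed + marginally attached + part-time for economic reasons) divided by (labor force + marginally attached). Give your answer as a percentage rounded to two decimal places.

Labor force = 313.96 + 12.05 = 326.01 thousand.
Numerator = 12.05 + 3.20 + 9.79 = 25.04 thousand.
Denominator = 326.01 + 3.20 = 329.21 thousand.
Broad rate = 25.04 / 329.21 = 7.61%.

Broad underutilization rate ≈ 7.61%.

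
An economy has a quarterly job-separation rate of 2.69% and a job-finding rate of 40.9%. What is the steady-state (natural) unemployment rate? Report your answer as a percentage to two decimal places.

At steady state the flows balance: s·E = f·U, so U/(E+U) = s/(s+f).
u* = 2.69 / (2.69 + 40.9) = 2.69 / 43.59 = 6.17%.

Steady-state unemployment rate ≈ 6.17%.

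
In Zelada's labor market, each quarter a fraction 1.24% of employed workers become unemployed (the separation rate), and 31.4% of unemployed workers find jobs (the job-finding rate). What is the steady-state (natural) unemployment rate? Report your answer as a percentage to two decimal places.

Steady-state unemployment rate ≈ 3.80%.

At steady state the flows balance: s·E = f·U, so U/(E+U) = s/(s+f).
u* = 1.24 / (1.24 + 31.4) = 1.24 / 32.64 = 3.80%.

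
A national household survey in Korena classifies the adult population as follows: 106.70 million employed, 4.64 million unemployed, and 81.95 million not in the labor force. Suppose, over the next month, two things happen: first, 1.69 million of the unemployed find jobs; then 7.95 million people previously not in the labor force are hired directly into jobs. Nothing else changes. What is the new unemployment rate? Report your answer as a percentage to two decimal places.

New unemployment rate ≈ 2.47%.

Initially, labor force = 106.70 + 4.64 = 111.34 million, so u = 4.64/111.34 = 4.17%.
After the first change, unemployed falls and employed rises by 1.69; labor force unchanged → E = 108.39, U = 2.95, labor force = 111.34 million.
After the second change, employed and labor force both rise by 7.95; unemployed unchanged → E = 116.34, U = 2.95, labor force = 119.29 million.
New unemployment rate = 2.95 / 119.29 = 2.47%.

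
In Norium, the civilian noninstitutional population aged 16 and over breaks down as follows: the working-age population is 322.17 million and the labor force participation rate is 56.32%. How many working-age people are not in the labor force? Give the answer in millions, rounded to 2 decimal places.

About 140.72 million are not in the labor force.

Share not in the labor force = 1 − 0.5632 = 0.4368.
Not in labor force = 0.4368 × 322.17 ≈ 140.72 million.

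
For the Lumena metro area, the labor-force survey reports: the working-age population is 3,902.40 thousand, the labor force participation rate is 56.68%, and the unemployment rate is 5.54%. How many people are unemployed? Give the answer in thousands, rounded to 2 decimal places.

About 122.54 thousand are unemployed.

Labor force = 0.5668 × 3,902.40 = 2,211.88 thousand.
Unemployed = 0.0554 × 2,211.88 ≈ 122.54 thousand.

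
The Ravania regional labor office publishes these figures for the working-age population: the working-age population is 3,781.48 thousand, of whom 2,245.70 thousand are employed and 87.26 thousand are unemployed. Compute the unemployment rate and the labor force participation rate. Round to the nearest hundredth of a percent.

Labor force = employed + unemployed = 2,245.70 + 87.26 = 2,332.96 thousand.
Unemployment rate = 87.26 / 2,332.96 = 3.74%.
Labor force participation rate = 2,332.96 / 3,781.48 = 61.69%.

Unemployment rate ≈ 3.74%; labor force participation rate ≈ 61.69%.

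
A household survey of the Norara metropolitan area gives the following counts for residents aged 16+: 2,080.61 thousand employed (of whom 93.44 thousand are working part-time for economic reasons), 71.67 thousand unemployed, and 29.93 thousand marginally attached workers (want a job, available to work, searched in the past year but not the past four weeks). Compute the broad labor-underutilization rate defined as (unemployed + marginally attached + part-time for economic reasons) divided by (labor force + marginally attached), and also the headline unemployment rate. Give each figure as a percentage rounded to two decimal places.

Broad underutilization rate ≈ 8.94%; headline unemployment rate ≈ 3.33%.

Labor force = 2,080.61 + 71.67 = 2,152.28 thousand.
Numerator = 71.67 + 29.93 + 93.44 = 195.04 thousand.
Denominator = 2,152.28 + 29.93 = 2,182.21 thousand.
Broad rate = 195.04 / 2,182.21 = 8.94%.
Headline unemployment rate = 71.67 / 2,152.28 = 3.33%.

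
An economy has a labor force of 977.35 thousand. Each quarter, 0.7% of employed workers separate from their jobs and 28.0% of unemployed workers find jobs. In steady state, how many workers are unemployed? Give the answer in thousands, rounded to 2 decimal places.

About 23.84 thousand are unemployed in steady state.

Steady-state unemployment rate u* = s/(s+f) = 0.7/(0.7+28.0) = 0.024390.
Unemployed = u* × labor force = 0.024390 × 977.35 ≈ 23.84 thousand.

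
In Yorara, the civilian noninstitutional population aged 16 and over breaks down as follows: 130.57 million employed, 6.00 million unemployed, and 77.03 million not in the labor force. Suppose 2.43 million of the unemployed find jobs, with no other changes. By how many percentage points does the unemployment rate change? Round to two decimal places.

Initially, labor force = 130.57 + 6.00 = 136.57 million, so u = 6.00/136.57 = 4.39%.
After the change, unemployed falls and employed rises by 2.43; labor force unchanged → E = 133.00, U = 3.57, labor force = 136.57 million.
New unemployment rate = 3.57 / 136.57 = 2.61%.
Change = 2.61% − 4.39% = −1.78 percentage points.

The unemployment rate changes by −1.78 percentage points.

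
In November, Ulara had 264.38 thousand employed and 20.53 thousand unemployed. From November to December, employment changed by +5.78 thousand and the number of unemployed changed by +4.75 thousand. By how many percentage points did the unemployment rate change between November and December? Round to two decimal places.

The unemployment rate changed by +1.35 percentage points.

November: labor force = 264.38 + 20.53 = 284.91; u = 20.53/284.91 = 7.21%.
December: labor force = 270.16 + 25.28 = 295.44; u = 25.28/295.44 = 8.56%.
Change = 8.56% − 7.21% = +1.35 pp.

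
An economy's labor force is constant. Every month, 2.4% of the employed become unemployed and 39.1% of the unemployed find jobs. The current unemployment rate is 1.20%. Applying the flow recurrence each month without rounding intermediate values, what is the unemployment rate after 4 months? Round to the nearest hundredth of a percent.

Unemployment rate after four months ≈ 5.25%.

With a fixed labor force, u_{t+1} = u_t + s·(1−u_t) − f·u_t = u_t·(1−s−f) + s.
Here 1−s−f = 0.585 and s = 0.024.
u_1 = 0.012000 × 0.585 + 0.024 = 0.031020.
u_2 = 0.031020 × 0.585 + 0.024 = 0.042147.
u_3 = 0.042147 × 0.585 + 0.024 = 0.048656.
u_4 = 0.048656 × 0.585 + 0.024 = 0.052464.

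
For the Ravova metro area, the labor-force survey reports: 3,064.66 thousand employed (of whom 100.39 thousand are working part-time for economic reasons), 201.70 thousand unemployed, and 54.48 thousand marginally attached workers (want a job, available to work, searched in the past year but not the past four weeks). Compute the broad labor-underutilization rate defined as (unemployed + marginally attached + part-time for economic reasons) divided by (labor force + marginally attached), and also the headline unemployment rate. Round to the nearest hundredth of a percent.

Broad underutilization rate ≈ 10.74%; headline unemployment rate ≈ 6.18%.

Labor force = 3,064.66 + 201.70 = 3,266.36 thousand.
Numerator = 201.70 + 54.48 + 100.39 = 356.57 thousand.
Denominator = 3,266.36 + 54.48 = 3,320.84 thousand.
Broad rate = 356.57 / 3,320.84 = 10.74%.
Headline unemployment rate = 201.70 / 3,266.36 = 6.18%.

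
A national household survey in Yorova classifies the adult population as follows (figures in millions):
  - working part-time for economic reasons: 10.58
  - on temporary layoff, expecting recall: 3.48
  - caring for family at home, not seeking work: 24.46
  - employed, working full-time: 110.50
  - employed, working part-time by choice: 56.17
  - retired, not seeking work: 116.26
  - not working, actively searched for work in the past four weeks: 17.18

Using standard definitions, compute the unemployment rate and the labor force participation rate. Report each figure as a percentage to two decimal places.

Employed = 10.58 + 110.50 + 56.17 = 177.25 million (anyone who worked, including part-time for economic reasons, counts as employed).
Unemployed = 3.48 + 17.18 = 20.66 million (jobless and actively searching, or on temporary layoff).
Labor force = 177.25 + 20.66 = 197.91 million.
Not in labor force = 24.46 + 116.26 = 140.72 million (those not working and not actively searching are outside the labor force).
Civilian working-age population = 197.91 + 140.72 = 338.63 million.
Unemployment rate = 20.66 / 197.91 = 10.44%.
Labor force participation rate = 197.91 / 338.63 = 58.44%.

Unemployment rate ≈ 10.44%; labor force participation rate ≈ 58.44%.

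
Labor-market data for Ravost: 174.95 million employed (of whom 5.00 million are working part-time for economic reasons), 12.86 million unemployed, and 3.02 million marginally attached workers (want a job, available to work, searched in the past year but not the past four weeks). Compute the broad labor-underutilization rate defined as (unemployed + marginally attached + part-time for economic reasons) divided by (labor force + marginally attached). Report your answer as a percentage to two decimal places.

Broad underutilization rate ≈ 10.94%.

Labor force = 174.95 + 12.86 = 187.81 million.
Numerator = 12.86 + 3.02 + 5.00 = 20.88 million.
Denominator = 187.81 + 3.02 = 190.83 million.
Broad rate = 20.88 / 190.83 = 10.94%.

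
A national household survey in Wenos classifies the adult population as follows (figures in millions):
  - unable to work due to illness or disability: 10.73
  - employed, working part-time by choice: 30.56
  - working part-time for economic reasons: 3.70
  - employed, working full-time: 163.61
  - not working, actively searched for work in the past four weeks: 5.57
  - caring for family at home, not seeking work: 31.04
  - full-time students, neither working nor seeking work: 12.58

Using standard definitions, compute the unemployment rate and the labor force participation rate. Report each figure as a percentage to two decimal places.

Employed = 30.56 + 3.70 + 163.61 = 197.87 million (anyone who worked, including part-time for economic reasons, counts as employed).
Unemployed = 5.57 million.
Labor force = 197.87 + 5.57 = 203.44 million.
Not in labor force = 10.73 + 31.04 + 12.58 = 54.35 million (those not working and not actively searching are outside the labor force).
Civilian working-age population = 203.44 + 54.35 = 257.79 million.
Unemployment rate = 5.57 / 203.44 = 2.74%.
Labor force participation rate = 203.44 / 257.79 = 78.92%.

Unemployment rate ≈ 2.74%; labor force participation rate ≈ 78.92%.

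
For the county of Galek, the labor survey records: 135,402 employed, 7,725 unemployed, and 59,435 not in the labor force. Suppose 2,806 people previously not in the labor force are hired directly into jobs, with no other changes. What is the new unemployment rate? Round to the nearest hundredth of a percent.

Initially, labor force = 135,402 + 7,725 = 143,127, so u = 7,725/143,127 = 5.40%.
After the change, employed and labor force both rise by 2,806; unemployed unchanged → E = 138,208, U = 7,725, labor force = 145,933.
New unemployment rate = 7,725 / 145,933 = 5.29%.

New unemployment rate ≈ 5.29%.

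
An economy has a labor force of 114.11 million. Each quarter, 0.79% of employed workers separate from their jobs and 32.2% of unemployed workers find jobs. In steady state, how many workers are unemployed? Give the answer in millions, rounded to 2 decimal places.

Steady-state unemployment rate u* = s/(s+f) = 0.79/(0.79+32.2) = 0.023947.
Unemployed = u* × labor force = 0.023947 × 114.11 ≈ 2.73 million.

About 2.73 million are unemployed in steady state.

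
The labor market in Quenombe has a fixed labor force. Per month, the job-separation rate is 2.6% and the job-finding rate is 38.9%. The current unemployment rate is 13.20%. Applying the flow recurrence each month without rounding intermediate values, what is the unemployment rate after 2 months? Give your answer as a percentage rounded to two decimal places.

With a fixed labor force, u_{t+1} = u_t + s·(1−u_t) − f·u_t = u_t·(1−s−f) + s.
Here 1−s−f = 0.585 and s = 0.026.
u_1 = 0.132000 × 0.585 + 0.026 = 0.103220.
u_2 = 0.103220 × 0.585 + 0.026 = 0.086384.

Unemployment rate after two months ≈ 8.64%.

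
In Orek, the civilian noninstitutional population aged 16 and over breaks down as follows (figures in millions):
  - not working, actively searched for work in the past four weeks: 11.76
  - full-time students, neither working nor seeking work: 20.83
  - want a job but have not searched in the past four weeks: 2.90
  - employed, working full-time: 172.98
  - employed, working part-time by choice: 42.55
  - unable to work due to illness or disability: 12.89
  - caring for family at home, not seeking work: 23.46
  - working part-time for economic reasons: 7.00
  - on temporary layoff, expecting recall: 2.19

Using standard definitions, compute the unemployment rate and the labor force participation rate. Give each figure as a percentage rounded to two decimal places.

Unemployment rate ≈ 5.90%; labor force participation rate ≈ 79.74%.

Employed = 172.98 + 42.55 + 7.00 = 222.53 million (anyone who worked, including part-time for economic reasons, counts as employed).
Unemployed = 11.76 + 2.19 = 13.95 million (jobless and actively searching, or on temporary layoff).
Labor force = 222.53 + 13.95 = 236.48 million.
Not in labor force = 20.83 + 2.90 + 12.89 + 23.46 = 60.08 million (those not working and not actively searching are outside the labor force — including those who want a job but have given up searching).
Civilian working-age population = 236.48 + 60.08 = 296.56 million.
Unemployment rate = 13.95 / 236.48 = 5.90%.
Labor force participation rate = 236.48 / 296.56 = 79.74%.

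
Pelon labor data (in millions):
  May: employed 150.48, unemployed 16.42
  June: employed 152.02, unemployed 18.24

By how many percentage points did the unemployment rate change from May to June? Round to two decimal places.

May: labor force = 150.48 + 16.42 = 166.90; u = 16.42/166.90 = 9.84%.
June: labor force = 152.02 + 18.24 = 170.26; u = 18.24/170.26 = 10.71%.
Change = 10.71% − 9.84% = +0.87 pp.

The unemployment rate changed by +0.87 percentage points.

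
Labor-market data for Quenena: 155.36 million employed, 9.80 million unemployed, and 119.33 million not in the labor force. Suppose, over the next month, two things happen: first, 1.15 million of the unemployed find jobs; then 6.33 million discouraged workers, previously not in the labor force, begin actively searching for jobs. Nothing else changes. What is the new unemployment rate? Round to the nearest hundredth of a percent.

Initially, labor force = 155.36 + 9.80 = 165.16 million, so u = 9.80/165.16 = 5.93%.
After the first change, unemployed falls and employed rises by 1.15; labor force unchanged → E = 156.51, U = 8.65, labor force = 165.16 million.
After the second change, unemployed and labor force both rise by 6.33 → E = 156.51, U = 14.98, labor force = 171.49 million.
New unemployment rate = 14.98 / 171.49 = 8.74%.

New unemployment rate ≈ 8.74%.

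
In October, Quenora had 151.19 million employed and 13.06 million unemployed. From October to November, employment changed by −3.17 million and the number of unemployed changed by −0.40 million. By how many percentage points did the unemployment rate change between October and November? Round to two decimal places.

The unemployment rate changed by −0.07 percentage points.

October: labor force = 151.19 + 13.06 = 164.25; u = 13.06/164.25 = 7.95%.
November: labor force = 148.02 + 12.66 = 160.68; u = 12.66/160.68 = 7.88%.
Change = 7.88% − 7.95% = −0.07 pp.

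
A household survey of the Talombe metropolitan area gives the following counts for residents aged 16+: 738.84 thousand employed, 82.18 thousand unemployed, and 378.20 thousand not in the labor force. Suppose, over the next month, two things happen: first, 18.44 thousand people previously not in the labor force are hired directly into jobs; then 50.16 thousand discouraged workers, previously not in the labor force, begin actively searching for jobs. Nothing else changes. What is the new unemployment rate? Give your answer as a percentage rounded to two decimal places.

New unemployment rate ≈ 14.88%.

Initially, labor force = 738.84 + 82.18 = 821.02 thousand, so u = 82.18/821.02 = 10.01%.
After the first change, employed and labor force both rise by 18.44; unemployed unchanged → E = 757.28, U = 82.18, labor force = 839.46 thousand.
After the second change, unemployed and labor force both rise by 50.16 → E = 757.28, U = 132.34, labor force = 889.62 thousand.
New unemployment rate = 132.34 / 889.62 = 14.88%.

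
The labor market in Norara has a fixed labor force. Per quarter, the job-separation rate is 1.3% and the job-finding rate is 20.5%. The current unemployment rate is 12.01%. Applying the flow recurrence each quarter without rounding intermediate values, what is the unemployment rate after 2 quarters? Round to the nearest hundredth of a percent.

Unemployment rate after two quarters ≈ 9.66%.

With a fixed labor force, u_{t+1} = u_t + s·(1−u_t) − f·u_t = u_t·(1−s−f) + s.
Here 1−s−f = 0.782 and s = 0.013.
u_1 = 0.120100 × 0.782 + 0.013 = 0.106918.
u_2 = 0.106918 × 0.782 + 0.013 = 0.096610.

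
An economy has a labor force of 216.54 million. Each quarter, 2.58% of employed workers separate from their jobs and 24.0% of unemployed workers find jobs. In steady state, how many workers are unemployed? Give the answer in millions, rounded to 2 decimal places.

Steady-state unemployment rate u* = s/(s+f) = 2.58/(2.58+24.0) = 0.097065.
Unemployed = u* × labor force = 0.097065 × 216.54 ≈ 21.02 million.

About 21.02 million are unemployed in steady state.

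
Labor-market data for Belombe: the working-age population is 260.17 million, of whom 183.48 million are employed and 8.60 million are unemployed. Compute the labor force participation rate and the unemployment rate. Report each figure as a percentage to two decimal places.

Labor force = employed + unemployed = 183.48 + 8.60 = 192.08 million.
Unemployment rate = 8.60 / 192.08 = 4.48%.
Labor force participation rate = 192.08 / 260.17 = 73.83%.

Labor force participation rate ≈ 73.83%; unemployment rate ≈ 4.48%.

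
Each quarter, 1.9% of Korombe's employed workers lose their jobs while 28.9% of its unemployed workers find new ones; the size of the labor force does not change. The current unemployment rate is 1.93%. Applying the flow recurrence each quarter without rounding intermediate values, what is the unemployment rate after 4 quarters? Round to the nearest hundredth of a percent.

Unemployment rate after four quarters ≈ 5.20%.

With a fixed labor force, u_{t+1} = u_t + s·(1−u_t) − f·u_t = u_t·(1−s−f) + s.
Here 1−s−f = 0.692 and s = 0.019.
u_1 = 0.019300 × 0.692 + 0.019 = 0.032356.
u_2 = 0.032356 × 0.692 + 0.019 = 0.041390.
u_3 = 0.041390 × 0.692 + 0.019 = 0.047642.
u_4 = 0.047642 × 0.692 + 0.019 = 0.051968.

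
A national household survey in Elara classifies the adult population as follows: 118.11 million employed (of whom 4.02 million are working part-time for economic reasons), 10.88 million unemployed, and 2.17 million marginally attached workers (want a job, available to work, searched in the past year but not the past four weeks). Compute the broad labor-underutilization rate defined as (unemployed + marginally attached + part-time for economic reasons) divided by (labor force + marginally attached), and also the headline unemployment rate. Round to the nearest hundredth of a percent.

Broad underutilization rate ≈ 13.01%; headline unemployment rate ≈ 8.43%.

Labor force = 118.11 + 10.88 = 128.99 million.
Numerator = 10.88 + 2.17 + 4.02 = 17.07 million.
Denominator = 128.99 + 2.17 = 131.16 million.
Broad rate = 17.07 / 131.16 = 13.01%.
Headline unemployment rate = 10.88 / 128.99 = 8.43%.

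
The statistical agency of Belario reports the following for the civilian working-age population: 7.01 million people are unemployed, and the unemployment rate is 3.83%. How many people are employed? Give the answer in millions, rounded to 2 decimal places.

About 176.02 million are employed.

Labor force = U / u = 7.01 / 0.0383 ≈ 183.03 million.
Employed = labor force − unemployed = 183.03 − 7.01 = 176.02 million.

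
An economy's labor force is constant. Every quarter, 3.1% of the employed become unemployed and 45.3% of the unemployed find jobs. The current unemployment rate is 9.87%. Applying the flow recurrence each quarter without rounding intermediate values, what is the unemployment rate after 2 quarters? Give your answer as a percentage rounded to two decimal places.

Unemployment rate after two quarters ≈ 7.33%.

With a fixed labor force, u_{t+1} = u_t + s·(1−u_t) − f·u_t = u_t·(1−s−f) + s.
Here 1−s−f = 0.516 and s = 0.031.
u_1 = 0.098700 × 0.516 + 0.031 = 0.081929.
u_2 = 0.081929 × 0.516 + 0.031 = 0.073275.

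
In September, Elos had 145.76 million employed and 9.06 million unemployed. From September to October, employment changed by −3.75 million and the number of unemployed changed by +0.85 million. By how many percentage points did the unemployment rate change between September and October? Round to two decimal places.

The unemployment rate changed by +0.67 percentage points.

September: labor force = 145.76 + 9.06 = 154.82; u = 9.06/154.82 = 5.85%.
October: labor force = 142.01 + 9.91 = 151.92; u = 9.91/151.92 = 6.52%.
Change = 6.52% − 5.85% = +0.67 pp.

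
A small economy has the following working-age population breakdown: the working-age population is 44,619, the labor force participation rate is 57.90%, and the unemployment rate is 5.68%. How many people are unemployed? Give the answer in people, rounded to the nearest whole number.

About 1,467 are unemployed.

Labor force = 0.5790 × 44,619 = 25,834.
Unemployed = 0.0568 × 25,834 ≈ 1,467.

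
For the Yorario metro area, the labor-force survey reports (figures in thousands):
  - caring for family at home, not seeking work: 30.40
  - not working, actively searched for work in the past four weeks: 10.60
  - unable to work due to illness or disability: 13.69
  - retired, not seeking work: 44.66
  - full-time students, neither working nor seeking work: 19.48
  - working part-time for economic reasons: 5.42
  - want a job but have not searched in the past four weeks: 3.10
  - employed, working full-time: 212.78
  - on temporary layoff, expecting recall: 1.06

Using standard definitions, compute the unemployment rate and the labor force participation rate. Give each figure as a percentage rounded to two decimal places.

Employed = 5.42 + 212.78 = 218.20 thousand (anyone who worked, including part-time for economic reasons, counts as employed).
Unemployed = 10.60 + 1.06 = 11.66 thousand (jobless and actively searching, or on temporary layoff).
Labor force = 218.20 + 11.66 = 229.86 thousand.
Not in labor force = 30.40 + 13.69 + 44.66 + 19.48 + 3.10 = 111.33 thousand (those not working and not actively searching are outside the labor force — including those who want a job but have given up searching).
Civilian working-age population = 229.86 + 111.33 = 341.19 thousand.
Unemployment rate = 11.66 / 229.86 = 5.07%.
Labor force participation rate = 229.86 / 341.19 = 67.37%.

Unemployment rate ≈ 5.07%; labor force participation rate ≈ 67.37%.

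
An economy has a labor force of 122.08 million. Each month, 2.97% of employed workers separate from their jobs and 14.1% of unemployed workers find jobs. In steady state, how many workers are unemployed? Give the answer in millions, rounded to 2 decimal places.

Steady-state unemployment rate u* = s/(s+f) = 2.97/(2.97+14.1) = 0.173989.
Unemployed = u* × labor force = 0.173989 × 122.08 ≈ 21.24 million.

About 21.24 million are unemployed in steady state.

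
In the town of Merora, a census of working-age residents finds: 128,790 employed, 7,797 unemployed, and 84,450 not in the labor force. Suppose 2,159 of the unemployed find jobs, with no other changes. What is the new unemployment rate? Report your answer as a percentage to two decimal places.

New unemployment rate ≈ 4.13%.

Initially, labor force = 128,790 + 7,797 = 136,587, so u = 7,797/136,587 = 5.71%.
After the change, unemployed falls and employed rises by 2,159; labor force unchanged → E = 130,949, U = 5,638, labor force = 136,587.
New unemployment rate = 5,638 / 136,587 = 4.13%.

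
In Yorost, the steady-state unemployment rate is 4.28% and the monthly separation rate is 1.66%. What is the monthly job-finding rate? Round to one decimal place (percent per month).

From u* = s/(s+f): f = s·(1−u)/u.
f = 1.66 × (1 − 0.0428) / 0.0428 = 1.5890 / 0.0428 ≈ 37.1% per month.

Job-finding rate ≈ 37.1% per month.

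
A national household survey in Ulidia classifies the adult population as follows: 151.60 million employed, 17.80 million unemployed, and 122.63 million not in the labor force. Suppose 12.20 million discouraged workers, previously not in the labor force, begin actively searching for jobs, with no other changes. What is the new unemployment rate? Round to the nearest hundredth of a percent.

New unemployment rate ≈ 16.52%.

Initially, labor force = 151.60 + 17.80 = 169.40 million, so u = 17.80/169.40 = 10.51%.
After the change, unemployed and labor force both rise by 12.20 → E = 151.60, U = 30.00, labor force = 181.60 million.
New unemployment rate = 30.00 / 181.60 = 16.52%.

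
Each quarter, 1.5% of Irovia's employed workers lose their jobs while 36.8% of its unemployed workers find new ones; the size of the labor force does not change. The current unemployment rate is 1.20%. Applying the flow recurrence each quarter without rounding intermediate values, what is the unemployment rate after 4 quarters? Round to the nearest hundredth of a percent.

With a fixed labor force, u_{t+1} = u_t + s·(1−u_t) − f·u_t = u_t·(1−s−f) + s.
Here 1−s−f = 0.617 and s = 0.015.
u_1 = 0.012000 × 0.617 + 0.015 = 0.022404.
u_2 = 0.022404 × 0.617 + 0.015 = 0.028823.
u_3 = 0.028823 × 0.617 + 0.015 = 0.032784.
u_4 = 0.032784 × 0.617 + 0.015 = 0.035228.

Unemployment rate after four quarters ≈ 3.52%.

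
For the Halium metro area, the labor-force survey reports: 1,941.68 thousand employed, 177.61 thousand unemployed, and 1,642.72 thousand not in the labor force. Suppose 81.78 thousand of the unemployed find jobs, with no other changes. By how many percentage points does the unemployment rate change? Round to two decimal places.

Initially, labor force = 1,941.68 + 177.61 = 2,119.29 thousand, so u = 177.61/2,119.29 = 8.38%.
After the change, unemployed falls and employed rises by 81.78; labor force unchanged → E = 2,023.46, U = 95.83, labor force = 2,119.29 thousand.
New unemployment rate = 95.83 / 2,119.29 = 4.52%.
Change = 4.52% − 8.38% = −3.86 percentage points.

The unemployment rate changes by −3.86 percentage points.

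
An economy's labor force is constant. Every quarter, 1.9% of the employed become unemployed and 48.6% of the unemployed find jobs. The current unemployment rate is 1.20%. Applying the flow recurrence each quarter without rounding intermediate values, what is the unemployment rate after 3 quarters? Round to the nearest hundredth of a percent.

Unemployment rate after three quarters ≈ 3.45%.

With a fixed labor force, u_{t+1} = u_t + s·(1−u_t) − f·u_t = u_t·(1−s−f) + s.
Here 1−s−f = 0.495 and s = 0.019.
u_1 = 0.012000 × 0.495 + 0.019 = 0.024940.
u_2 = 0.024940 × 0.495 + 0.019 = 0.031345.
u_3 = 0.031345 × 0.495 + 0.019 = 0.034516.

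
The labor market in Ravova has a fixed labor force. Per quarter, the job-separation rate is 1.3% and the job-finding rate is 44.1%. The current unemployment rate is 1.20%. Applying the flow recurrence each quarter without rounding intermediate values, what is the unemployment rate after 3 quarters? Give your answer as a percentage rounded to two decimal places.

With a fixed labor force, u_{t+1} = u_t + s·(1−u_t) − f·u_t = u_t·(1−s−f) + s.
Here 1−s−f = 0.546 and s = 0.013.
u_1 = 0.012000 × 0.546 + 0.013 = 0.019552.
u_2 = 0.019552 × 0.546 + 0.013 = 0.023675.
u_3 = 0.023675 × 0.546 + 0.013 = 0.025927.

Unemployment rate after three quarters ≈ 2.59%.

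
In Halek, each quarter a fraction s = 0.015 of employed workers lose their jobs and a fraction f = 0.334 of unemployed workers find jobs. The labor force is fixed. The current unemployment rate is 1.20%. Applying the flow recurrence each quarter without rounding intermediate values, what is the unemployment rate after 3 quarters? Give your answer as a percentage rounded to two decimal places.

Unemployment rate after three quarters ≈ 3.44%.

With a fixed labor force, u_{t+1} = u_t + s·(1−u_t) − f·u_t = u_t·(1−s−f) + s.
Here 1−s−f = 0.651 and s = 0.015.
u_1 = 0.012000 × 0.651 + 0.015 = 0.022812.
u_2 = 0.022812 × 0.651 + 0.015 = 0.029851.
u_3 = 0.029851 × 0.651 + 0.015 = 0.034433.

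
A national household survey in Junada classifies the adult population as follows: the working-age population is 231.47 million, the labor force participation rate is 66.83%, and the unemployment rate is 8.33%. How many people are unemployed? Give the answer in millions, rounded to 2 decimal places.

About 12.89 million are unemployed.

Labor force = 0.6683 × 231.47 = 154.69 million.
Unemployed = 0.0833 × 154.69 ≈ 12.89 million.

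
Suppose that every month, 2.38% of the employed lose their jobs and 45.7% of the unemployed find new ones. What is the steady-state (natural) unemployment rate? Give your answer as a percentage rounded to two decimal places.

Steady-state unemployment rate ≈ 4.95%.

At steady state the flows balance: s·E = f·U, so U/(E+U) = s/(s+f).
u* = 2.38 / (2.38 + 45.7) = 2.38 / 48.08 = 4.95%.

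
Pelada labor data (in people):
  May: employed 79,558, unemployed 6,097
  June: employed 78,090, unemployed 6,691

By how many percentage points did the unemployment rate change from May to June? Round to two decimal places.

May: labor force = 79,558 + 6,097 = 85,655; u = 6,097/85,655 = 7.12%.
June: labor force = 78,090 + 6,691 = 84,781; u = 6,691/84,781 = 7.89%.
Change = 7.89% − 7.12% = +0.77 pp.

The unemployment rate changed by +0.77 percentage points.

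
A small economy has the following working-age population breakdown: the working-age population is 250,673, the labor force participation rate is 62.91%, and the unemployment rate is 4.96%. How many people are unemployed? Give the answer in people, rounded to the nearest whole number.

About 7,822 are unemployed.

Labor force = 0.6291 × 250,673 = 157,698.
Unemployed = 0.0496 × 157,698 ≈ 7,822.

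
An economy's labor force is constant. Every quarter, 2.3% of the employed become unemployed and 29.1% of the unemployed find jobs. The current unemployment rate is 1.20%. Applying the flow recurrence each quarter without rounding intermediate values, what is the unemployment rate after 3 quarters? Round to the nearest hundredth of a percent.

With a fixed labor force, u_{t+1} = u_t + s·(1−u_t) − f·u_t = u_t·(1−s−f) + s.
Here 1−s−f = 0.686 and s = 0.023.
u_1 = 0.012000 × 0.686 + 0.023 = 0.031232.
u_2 = 0.031232 × 0.686 + 0.023 = 0.044425.
u_3 = 0.044425 × 0.686 + 0.023 = 0.053476.

Unemployment rate after three quarters ≈ 5.35%.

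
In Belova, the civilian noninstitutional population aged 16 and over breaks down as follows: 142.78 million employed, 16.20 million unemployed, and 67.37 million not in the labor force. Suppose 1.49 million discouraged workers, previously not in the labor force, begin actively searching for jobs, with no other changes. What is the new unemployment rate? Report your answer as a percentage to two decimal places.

Initially, labor force = 142.78 + 16.20 = 158.98 million, so u = 16.20/158.98 = 10.19%.
After the change, unemployed and labor force both rise by 1.49 → E = 142.78, U = 17.69, labor force = 160.47 million.
New unemployment rate = 17.69 / 160.47 = 11.02%.

New unemployment rate ≈ 11.02%.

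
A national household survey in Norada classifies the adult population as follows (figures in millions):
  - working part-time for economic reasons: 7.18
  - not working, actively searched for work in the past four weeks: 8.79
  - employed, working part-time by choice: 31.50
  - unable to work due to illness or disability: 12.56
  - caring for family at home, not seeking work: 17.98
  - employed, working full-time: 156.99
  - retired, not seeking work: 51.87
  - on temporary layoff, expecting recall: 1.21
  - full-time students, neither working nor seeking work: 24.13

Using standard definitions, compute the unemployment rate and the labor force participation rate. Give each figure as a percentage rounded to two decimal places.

Employed = 7.18 + 31.50 + 156.99 = 195.67 million (anyone who worked, including part-time for economic reasons, counts as employed).
Unemployed = 8.79 + 1.21 = 10.00 million (jobless and actively searching, or on temporary layoff).
Labor force = 195.67 + 10.00 = 205.67 million.
Not in labor force = 12.56 + 17.98 + 51.87 + 24.13 = 106.54 million (those not working and not actively searching are outside the labor force).
Civilian working-age population = 205.67 + 106.54 = 312.21 million.
Unemployment rate = 10.00 / 205.67 = 4.86%.
Labor force participation rate = 205.67 / 312.21 = 65.88%.

Unemployment rate ≈ 4.86%; labor force participation rate ≈ 65.88%.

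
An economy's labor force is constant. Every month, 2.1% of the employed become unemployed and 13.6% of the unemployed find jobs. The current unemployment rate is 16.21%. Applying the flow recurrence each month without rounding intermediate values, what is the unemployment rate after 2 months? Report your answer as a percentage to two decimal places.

With a fixed labor force, u_{t+1} = u_t + s·(1−u_t) − f·u_t = u_t·(1−s−f) + s.
Here 1−s−f = 0.843 and s = 0.021.
u_1 = 0.162100 × 0.843 + 0.021 = 0.157650.
u_2 = 0.157650 × 0.843 + 0.021 = 0.153899.

Unemployment rate after two months ≈ 15.39%.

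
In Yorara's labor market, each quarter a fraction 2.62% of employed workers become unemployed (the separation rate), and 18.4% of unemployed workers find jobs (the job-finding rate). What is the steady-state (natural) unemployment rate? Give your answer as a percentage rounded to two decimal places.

Steady-state unemployment rate ≈ 12.46%.

At steady state the flows balance: s·E = f·U, so U/(E+U) = s/(s+f).
u* = 2.62 / (2.62 + 18.4) = 2.62 / 21.02 = 12.46%.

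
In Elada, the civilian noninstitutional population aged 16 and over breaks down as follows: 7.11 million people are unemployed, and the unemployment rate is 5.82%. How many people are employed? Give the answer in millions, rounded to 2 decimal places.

About 115.05 million are employed.

Labor force = U / u = 7.11 / 0.0582 ≈ 122.16 million.
Employed = labor force − unemployed = 122.16 − 7.11 = 115.05 million.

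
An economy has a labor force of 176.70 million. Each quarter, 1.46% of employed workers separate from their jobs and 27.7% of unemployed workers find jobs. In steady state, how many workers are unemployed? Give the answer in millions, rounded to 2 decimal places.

Steady-state unemployment rate u* = s/(s+f) = 1.46/(1.46+27.7) = 0.050069.
Unemployed = u* × labor force = 0.050069 × 176.70 ≈ 8.85 million.

About 8.85 million are unemployed in steady state.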